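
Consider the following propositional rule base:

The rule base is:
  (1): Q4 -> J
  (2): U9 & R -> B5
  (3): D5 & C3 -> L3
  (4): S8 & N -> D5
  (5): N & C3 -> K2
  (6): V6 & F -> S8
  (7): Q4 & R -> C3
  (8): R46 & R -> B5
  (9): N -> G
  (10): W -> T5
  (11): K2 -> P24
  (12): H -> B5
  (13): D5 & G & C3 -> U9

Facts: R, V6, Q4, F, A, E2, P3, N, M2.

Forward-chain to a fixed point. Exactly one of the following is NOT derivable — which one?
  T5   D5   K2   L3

Round 1 — (1), (6), (7), (9), derive J, S8, C3, G.
Round 2 — (4), (5), derive D5, K2.
Round 3 — (3), (11), (13), derive L3, P24, U9.
Round 4 — (2), derive B5.
Derived: L3 (round 3), D5 (round 2), K2 (round 2). T5 never appears in any round.

T5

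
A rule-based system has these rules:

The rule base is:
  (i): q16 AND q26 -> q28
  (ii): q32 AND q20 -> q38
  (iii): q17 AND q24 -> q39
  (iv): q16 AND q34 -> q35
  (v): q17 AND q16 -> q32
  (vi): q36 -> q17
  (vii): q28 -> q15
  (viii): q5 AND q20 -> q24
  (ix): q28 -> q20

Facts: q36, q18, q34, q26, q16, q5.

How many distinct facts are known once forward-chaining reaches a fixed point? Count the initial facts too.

15

[1] (i) [q16 AND q26 -> q28]; (iv) [q16 AND q34 -> q35]; (vi) [q36 -> q17]. ⇒ new: q28, q35, q17.
[2] (v) [q17 AND q16 -> q32]; (vii) [q28 -> q15]; (ix) [q28 -> q20]. ⇒ new: q32, q15, q20.
[3] (ii) [q32 AND q20 -> q38]; (viii) [q5 AND q20 -> q24]. ⇒ new: q38, q24.
[4] (iii) [q17 AND q24 -> q39]. ⇒ new: q39.
Closure: {q15, q16, q17, q18, q20, q24, q26, q28, q32, q34, q35, q36, q38, q39, q5} — 15 facts.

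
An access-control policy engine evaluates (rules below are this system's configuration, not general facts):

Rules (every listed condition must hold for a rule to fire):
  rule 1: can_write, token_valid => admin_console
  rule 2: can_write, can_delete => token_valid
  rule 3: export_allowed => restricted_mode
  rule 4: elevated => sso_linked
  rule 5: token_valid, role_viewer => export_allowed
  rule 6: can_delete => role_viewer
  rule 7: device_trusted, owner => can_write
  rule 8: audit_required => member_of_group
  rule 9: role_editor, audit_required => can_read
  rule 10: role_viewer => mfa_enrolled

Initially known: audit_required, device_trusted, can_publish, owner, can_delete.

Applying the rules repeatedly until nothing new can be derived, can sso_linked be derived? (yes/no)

no

Round 1 fires rule 6, rule 7, rule 8, giving role_viewer, can_write, member_of_group.
Round 2 fires rule 2, rule 10, giving token_valid, mfa_enrolled.
Round 3 fires rule 1, rule 5, giving admin_console, export_allowed.
Round 4 fires rule 3, giving restricted_mode.
Fixed point reached. sso_linked is concluded only by rule 4; rule 4 needs elevated (never derived).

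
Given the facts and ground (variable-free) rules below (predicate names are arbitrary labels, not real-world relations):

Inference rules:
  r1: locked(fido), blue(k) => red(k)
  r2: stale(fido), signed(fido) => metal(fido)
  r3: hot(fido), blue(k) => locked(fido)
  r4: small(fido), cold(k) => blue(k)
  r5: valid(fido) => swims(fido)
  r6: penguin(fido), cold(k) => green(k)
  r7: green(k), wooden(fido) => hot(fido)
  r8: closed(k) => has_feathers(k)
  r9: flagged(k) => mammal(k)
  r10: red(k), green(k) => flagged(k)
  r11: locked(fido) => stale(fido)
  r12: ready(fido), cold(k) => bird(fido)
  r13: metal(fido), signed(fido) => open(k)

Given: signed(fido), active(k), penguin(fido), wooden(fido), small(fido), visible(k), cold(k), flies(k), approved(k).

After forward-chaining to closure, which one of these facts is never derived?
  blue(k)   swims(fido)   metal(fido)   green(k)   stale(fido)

swims(fido)

[1] r4 [small(fido), cold(k) => blue(k)]; r6 [penguin(fido), cold(k) => green(k)]. ⇒ new: blue(k), green(k).
[2] r7 [green(k), wooden(fido) => hot(fido)]. ⇒ new: hot(fido).
[3] r3 [hot(fido), blue(k) => locked(fido)]. ⇒ new: locked(fido).
[4] r1 [locked(fido), blue(k) => red(k)]; r11 [locked(fido) => stale(fido)]. ⇒ new: red(k), stale(fido).
[5] r2 [stale(fido), signed(fido) => metal(fido)]; r10 [red(k), green(k) => flagged(k)]. ⇒ new: metal(fido), flagged(k).
[6] r9 [flagged(k) => mammal(k)]; r13 [metal(fido), signed(fido) => open(k)]. ⇒ new: mammal(k), open(k).
Derived: blue(k) (round 1), stale(fido) (round 4), green(k) (round 1), metal(fido) (round 5). swims(fido) never appears in any round.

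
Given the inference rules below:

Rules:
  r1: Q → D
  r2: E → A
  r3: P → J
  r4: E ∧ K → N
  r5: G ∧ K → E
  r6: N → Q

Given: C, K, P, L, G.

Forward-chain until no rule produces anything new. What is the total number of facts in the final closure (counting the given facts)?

Round 1 fires r3, r5, giving J, E.
Round 2 fires r2, r4, giving A, N.
Round 3 fires r6, giving Q.
Round 4 fires r1, giving D.
Closure: {A, C, D, E, G, J, K, L, N, P, Q} — 11 facts.

11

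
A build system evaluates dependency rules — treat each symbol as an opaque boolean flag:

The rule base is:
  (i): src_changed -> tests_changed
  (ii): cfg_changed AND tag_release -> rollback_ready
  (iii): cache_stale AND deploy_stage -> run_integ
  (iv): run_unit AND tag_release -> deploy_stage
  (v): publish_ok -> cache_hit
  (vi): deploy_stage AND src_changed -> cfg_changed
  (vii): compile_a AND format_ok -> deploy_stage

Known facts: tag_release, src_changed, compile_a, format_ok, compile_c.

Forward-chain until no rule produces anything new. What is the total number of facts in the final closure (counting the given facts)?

9

Round 1: (i) [src_changed -> tests_changed]; (vii) [compile_a AND format_ok -> deploy_stage]. New: tests_changed, deploy_stage.
Round 2: (vi) [deploy_stage AND src_changed -> cfg_changed]. New: cfg_changed.
Round 3: (ii) [cfg_changed AND tag_release -> rollback_ready]. New: rollback_ready.
Closure: {cfg_changed, compile_a, compile_c, deploy_stage, format_ok, rollback_ready, src_changed, tag_release, tests_changed} — 9 facts.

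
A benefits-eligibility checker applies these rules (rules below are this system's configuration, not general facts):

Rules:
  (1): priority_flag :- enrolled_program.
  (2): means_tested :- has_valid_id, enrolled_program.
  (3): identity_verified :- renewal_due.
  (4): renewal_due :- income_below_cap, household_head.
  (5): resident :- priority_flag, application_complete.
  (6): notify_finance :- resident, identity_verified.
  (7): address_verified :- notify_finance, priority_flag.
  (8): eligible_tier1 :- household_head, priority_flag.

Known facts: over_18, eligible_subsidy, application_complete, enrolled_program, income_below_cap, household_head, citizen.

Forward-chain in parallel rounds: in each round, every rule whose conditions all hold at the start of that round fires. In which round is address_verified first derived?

[1] (1) [priority_flag :- enrolled_program.]; (4) [renewal_due :- income_below_cap, household_head.]. ⇒ new: priority_flag, renewal_due.
[2] (3) [identity_verified :- renewal_due.]; (5) [resident :- priority_flag, application_complete.]; (8) [eligible_tier1 :- household_head, priority_flag.]. ⇒ new: identity_verified, resident, eligible_tier1.
[3] (6) [notify_finance :- resident, identity_verified.]. ⇒ new: notify_finance.
[4] (7) [address_verified :- notify_finance, priority_flag.]. ⇒ new: address_verified.
address_verified first appears in round 4.

4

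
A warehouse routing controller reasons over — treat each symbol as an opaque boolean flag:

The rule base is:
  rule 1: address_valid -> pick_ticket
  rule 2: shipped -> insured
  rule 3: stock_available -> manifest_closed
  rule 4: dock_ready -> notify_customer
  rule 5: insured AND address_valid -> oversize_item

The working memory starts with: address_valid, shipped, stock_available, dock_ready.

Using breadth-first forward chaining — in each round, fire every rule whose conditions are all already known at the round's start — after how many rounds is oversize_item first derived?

Round 1: rule 1 [address_valid -> pick_ticket]; rule 2 [shipped -> insured]; rule 3 [stock_available -> manifest_closed]; rule 4 [dock_ready -> notify_customer]. Adds pick_ticket, insured, manifest_closed, notify_customer.
Round 2: rule 5 [insured AND address_valid -> oversize_item]. Adds oversize_item.
oversize_item first appears in round 2.

2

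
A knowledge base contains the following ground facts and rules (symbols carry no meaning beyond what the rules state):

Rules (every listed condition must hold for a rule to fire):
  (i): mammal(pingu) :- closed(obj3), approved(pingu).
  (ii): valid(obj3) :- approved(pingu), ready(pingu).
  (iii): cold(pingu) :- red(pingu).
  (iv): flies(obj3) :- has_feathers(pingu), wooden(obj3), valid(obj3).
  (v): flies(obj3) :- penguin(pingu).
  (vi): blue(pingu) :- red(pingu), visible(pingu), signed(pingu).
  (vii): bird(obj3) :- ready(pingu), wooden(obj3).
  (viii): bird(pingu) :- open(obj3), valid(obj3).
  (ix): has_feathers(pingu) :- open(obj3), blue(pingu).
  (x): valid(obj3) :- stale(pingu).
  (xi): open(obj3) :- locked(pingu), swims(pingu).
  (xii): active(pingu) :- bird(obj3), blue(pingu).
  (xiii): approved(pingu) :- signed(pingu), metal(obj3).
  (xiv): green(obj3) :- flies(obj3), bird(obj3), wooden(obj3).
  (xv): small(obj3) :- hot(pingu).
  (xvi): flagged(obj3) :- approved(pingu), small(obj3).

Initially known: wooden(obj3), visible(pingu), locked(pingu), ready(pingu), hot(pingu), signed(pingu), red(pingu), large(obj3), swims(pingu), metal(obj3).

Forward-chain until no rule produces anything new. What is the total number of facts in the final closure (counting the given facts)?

[1] (iii) [cold(pingu) :- red(pingu).]; (vi) [blue(pingu) :- red(pingu), visible(pingu), signed(pingu).]; (vii) [bird(obj3) :- ready(pingu), wooden(obj3).]; (xi) [open(obj3) :- locked(pingu), swims(pingu).]; (xiii) [approved(pingu) :- signed(pingu), metal(obj3).]; (xv) [small(obj3) :- hot(pingu).]. ⇒ new: cold(pingu), blue(pingu), bird(obj3), open(obj3), approved(pingu), small(obj3).
[2] (ii) [valid(obj3) :- approved(pingu), ready(pingu).]; (ix) [has_feathers(pingu) :- open(obj3), blue(pingu).]; (xii) [active(pingu) :- bird(obj3), blue(pingu).]; (xvi) [flagged(obj3) :- approved(pingu), small(obj3).]. ⇒ new: valid(obj3), has_feathers(pingu), active(pingu), flagged(obj3).
[3] (iv) [flies(obj3) :- has_feathers(pingu), wooden(obj3), valid(obj3).]; (viii) [bird(pingu) :- open(obj3), valid(obj3).]. ⇒ new: flies(obj3), bird(pingu).
[4] (xiv) [green(obj3) :- flies(obj3), bird(obj3), wooden(obj3).]. ⇒ new: green(obj3).
Closure: {active(pingu), approved(pingu), bird(obj3), bird(pingu), blue(pingu), cold(pingu), flagged(obj3), flies(obj3), green(obj3), has_feathers(pingu), hot(pingu), large(obj3), locked(pingu), metal(obj3), open(obj3), ready(pingu), red(pingu), signed(pingu), small(obj3), swims(pingu), valid(obj3), visible(pingu), wooden(obj3)} — 23 facts.

23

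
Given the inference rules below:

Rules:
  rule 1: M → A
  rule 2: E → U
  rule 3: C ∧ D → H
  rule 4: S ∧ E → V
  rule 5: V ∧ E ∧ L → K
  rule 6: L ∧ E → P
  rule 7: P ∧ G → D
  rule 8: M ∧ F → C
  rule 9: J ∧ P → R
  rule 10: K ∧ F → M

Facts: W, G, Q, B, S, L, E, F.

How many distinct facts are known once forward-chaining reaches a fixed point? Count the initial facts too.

17

Round 1 fires rule 2, rule 4, rule 6, giving U, V, P.
Round 2 fires rule 5, rule 7, giving K, D.
Round 3 fires rule 10, giving M.
Round 4 fires rule 1, rule 8, giving A, C.
Round 5 fires rule 3, giving H.
Closure: {A, B, C, D, E, F, G, H, K, L, M, P, Q, S, U, V, W} — 17 facts.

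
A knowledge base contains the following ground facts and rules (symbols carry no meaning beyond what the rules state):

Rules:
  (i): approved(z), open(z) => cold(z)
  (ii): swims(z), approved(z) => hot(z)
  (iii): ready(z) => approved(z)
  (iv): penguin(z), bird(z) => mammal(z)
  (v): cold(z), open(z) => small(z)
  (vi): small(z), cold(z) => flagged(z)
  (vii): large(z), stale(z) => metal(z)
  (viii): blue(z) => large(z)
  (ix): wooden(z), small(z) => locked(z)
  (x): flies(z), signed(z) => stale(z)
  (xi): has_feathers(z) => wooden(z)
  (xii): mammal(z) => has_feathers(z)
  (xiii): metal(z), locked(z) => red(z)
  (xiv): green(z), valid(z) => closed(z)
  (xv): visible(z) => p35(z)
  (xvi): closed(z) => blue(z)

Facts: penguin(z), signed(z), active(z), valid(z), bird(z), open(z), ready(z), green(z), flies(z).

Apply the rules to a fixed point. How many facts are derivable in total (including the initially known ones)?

Round 1: (iii) [ready(z) => approved(z)]; (iv) [penguin(z), bird(z) => mammal(z)]; (x) [flies(z), signed(z) => stale(z)]; (xiv) [green(z), valid(z) => closed(z)]. Adds approved(z), mammal(z), stale(z), closed(z).
Round 2: (i) [approved(z), open(z) => cold(z)]; (xii) [mammal(z) => has_feathers(z)]; (xvi) [closed(z) => blue(z)]. Adds cold(z), has_feathers(z), blue(z).
Round 3: (v) [cold(z), open(z) => small(z)]; (viii) [blue(z) => large(z)]; (xi) [has_feathers(z) => wooden(z)]. Adds small(z), large(z), wooden(z).
Round 4: (vi) [small(z), cold(z) => flagged(z)]; (vii) [large(z), stale(z) => metal(z)]; (ix) [wooden(z), small(z) => locked(z)]. Adds flagged(z), metal(z), locked(z).
Round 5: (xiii) [metal(z), locked(z) => red(z)]. Adds red(z).
Closure: {active(z), approved(z), bird(z), blue(z), closed(z), cold(z), flagged(z), flies(z), green(z), has_feathers(z), large(z), locked(z), mammal(z), metal(z), open(z), penguin(z), ready(z), red(z), signed(z), small(z), stale(z), valid(z), wooden(z)} — 23 facts.

23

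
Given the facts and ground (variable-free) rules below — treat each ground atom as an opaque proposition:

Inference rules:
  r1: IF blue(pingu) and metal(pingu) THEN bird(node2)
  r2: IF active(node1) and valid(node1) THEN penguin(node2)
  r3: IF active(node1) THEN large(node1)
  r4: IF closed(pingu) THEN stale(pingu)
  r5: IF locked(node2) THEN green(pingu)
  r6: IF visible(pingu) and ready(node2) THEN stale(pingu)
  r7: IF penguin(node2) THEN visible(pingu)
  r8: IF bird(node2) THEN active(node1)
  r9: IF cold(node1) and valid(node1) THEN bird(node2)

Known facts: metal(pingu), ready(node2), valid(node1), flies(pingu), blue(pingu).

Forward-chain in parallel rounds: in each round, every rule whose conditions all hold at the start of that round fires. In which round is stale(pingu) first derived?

Round 1 fires r1, giving bird(node2).
Round 2 fires r8, giving active(node1).
Round 3 fires r2, r3, giving penguin(node2), large(node1).
Round 4 fires r7, giving visible(pingu).
Round 5 fires r6, giving stale(pingu).
stale(pingu) first appears in round 5.

5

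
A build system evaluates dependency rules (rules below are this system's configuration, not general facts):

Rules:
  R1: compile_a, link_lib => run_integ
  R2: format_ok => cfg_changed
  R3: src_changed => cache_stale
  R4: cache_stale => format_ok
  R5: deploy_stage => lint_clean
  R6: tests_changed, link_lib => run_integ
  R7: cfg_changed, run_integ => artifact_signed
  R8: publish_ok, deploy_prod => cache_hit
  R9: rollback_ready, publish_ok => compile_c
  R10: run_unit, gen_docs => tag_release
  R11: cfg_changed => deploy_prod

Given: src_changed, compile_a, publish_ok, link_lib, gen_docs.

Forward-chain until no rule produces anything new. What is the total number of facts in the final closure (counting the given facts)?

Round 1 fires R1, R3, giving run_integ, cache_stale.
Round 2 fires R4, giving format_ok.
Round 3 fires R2, giving cfg_changed.
Round 4 fires R7, R11, giving artifact_signed, deploy_prod.
Round 5 fires R8, giving cache_hit.
Closure: {artifact_signed, cache_hit, cache_stale, cfg_changed, compile_a, deploy_prod, format_ok, gen_docs, link_lib, publish_ok, run_integ, src_changed} — 12 facts.

12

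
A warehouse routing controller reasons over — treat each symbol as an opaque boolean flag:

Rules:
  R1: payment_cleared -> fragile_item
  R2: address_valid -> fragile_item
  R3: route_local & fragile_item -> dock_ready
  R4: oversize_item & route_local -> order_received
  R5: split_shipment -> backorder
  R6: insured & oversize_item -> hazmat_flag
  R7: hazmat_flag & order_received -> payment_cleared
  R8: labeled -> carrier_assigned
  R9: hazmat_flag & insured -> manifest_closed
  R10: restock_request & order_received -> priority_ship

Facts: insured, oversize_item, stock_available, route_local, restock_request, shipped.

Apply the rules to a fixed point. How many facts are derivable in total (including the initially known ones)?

13

Round 1: R4 [oversize_item & route_local -> order_received]; R6 [insured & oversize_item -> hazmat_flag]. Adds order_received, hazmat_flag.
Round 2: R7 [hazmat_flag & order_received -> payment_cleared]; R9 [hazmat_flag & insured -> manifest_closed]; R10 [restock_request & order_received -> priority_ship]. Adds payment_cleared, manifest_closed, priority_ship.
Round 3: R1 [payment_cleared -> fragile_item]. Adds fragile_item.
Round 4: R3 [route_local & fragile_item -> dock_ready]. Adds dock_ready.
Closure: {dock_ready, fragile_item, hazmat_flag, insured, manifest_closed, order_received, oversize_item, payment_cleared, priority_ship, restock_request, route_local, shipped, stock_available} — 13 facts.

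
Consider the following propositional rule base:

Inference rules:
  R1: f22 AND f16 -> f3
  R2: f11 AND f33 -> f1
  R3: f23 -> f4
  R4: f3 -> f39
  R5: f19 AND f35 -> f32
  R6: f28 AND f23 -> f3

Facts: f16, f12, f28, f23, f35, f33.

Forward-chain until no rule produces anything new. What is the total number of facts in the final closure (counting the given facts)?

9

Round 1 — R3, R6, derive f4, f3.
Round 2 — R4, derive f39.
Closure: {f12, f16, f23, f28, f3, f33, f35, f39, f4} — 9 facts.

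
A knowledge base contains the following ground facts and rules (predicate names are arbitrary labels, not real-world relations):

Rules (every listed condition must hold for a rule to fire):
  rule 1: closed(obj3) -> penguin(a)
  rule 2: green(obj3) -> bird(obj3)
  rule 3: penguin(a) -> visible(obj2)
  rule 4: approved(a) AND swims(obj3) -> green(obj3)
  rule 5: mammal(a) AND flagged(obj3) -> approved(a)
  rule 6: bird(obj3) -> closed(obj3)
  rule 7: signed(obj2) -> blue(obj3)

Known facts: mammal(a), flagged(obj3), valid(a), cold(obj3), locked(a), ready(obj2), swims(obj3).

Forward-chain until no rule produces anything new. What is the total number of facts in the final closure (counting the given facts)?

Round 1 — rule 5, derive approved(a).
Round 2 — rule 4, derive green(obj3).
Round 3 — rule 2, derive bird(obj3).
Round 4 — rule 6, derive closed(obj3).
Round 5 — rule 1, derive penguin(a).
Round 6 — rule 3, derive visible(obj2).
Closure: {approved(a), bird(obj3), closed(obj3), cold(obj3), flagged(obj3), green(obj3), locked(a), mammal(a), penguin(a), ready(obj2), swims(obj3), valid(a), visible(obj2)} — 13 facts.

13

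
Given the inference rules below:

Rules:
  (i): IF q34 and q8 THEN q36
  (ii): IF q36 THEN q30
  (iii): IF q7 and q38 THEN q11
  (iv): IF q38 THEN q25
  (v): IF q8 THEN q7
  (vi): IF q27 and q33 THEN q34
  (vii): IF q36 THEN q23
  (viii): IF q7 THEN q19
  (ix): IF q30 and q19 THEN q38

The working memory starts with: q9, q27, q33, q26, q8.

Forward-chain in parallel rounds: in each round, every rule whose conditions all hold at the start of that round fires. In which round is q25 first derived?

5

Round 1 — (v), (vi), derive q7, q34.
Round 2 — (i), (viii), derive q36, q19.
Round 3 — (ii), (vii), derive q30, q23.
Round 4 — (ix), derive q38.
Round 5 — (iii), (iv), derive q11, q25.
q25 first appears in round 5.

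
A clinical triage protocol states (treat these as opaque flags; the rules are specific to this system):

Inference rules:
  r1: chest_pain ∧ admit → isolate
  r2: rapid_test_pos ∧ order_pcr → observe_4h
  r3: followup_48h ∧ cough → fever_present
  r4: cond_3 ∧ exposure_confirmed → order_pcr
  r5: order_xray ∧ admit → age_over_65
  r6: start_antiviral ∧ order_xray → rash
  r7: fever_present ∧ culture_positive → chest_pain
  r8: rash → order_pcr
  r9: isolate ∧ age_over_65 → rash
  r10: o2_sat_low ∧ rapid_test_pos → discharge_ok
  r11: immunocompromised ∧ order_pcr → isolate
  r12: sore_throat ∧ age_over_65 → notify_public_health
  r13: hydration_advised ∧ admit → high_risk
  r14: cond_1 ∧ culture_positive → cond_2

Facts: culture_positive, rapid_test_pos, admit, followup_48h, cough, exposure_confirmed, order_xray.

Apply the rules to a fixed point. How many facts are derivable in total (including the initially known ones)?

Round 1: r3 [followup_48h ∧ cough → fever_present]; r5 [order_xray ∧ admit → age_over_65]. New: fever_present, age_over_65.
Round 2: r7 [fever_present ∧ culture_positive → chest_pain]. New: chest_pain.
Round 3: r1 [chest_pain ∧ admit → isolate]. New: isolate.
Round 4: r9 [isolate ∧ age_over_65 → rash]. New: rash.
Round 5: r8 [rash → order_pcr]. New: order_pcr.
Round 6: r2 [rapid_test_pos ∧ order_pcr → observe_4h]. New: observe_4h.
Closure: {admit, age_over_65, chest_pain, cough, culture_positive, exposure_confirmed, fever_present, followup_48h, isolate, observe_4h, order_pcr, order_xray, rapid_test_pos, rash} — 14 facts.

14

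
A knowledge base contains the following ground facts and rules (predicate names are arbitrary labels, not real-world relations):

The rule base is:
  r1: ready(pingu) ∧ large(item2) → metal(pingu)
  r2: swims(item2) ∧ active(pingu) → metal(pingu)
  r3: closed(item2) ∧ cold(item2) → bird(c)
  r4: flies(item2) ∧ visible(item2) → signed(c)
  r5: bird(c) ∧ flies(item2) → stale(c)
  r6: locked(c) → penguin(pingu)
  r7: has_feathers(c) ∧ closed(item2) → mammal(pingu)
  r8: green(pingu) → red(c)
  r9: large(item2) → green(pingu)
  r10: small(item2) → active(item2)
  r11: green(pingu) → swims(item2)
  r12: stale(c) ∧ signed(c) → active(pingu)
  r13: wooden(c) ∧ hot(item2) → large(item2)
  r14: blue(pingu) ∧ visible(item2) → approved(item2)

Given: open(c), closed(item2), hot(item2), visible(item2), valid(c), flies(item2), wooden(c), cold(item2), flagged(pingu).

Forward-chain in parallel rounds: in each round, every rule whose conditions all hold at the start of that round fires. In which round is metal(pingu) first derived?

4

Round 1: r3 [closed(item2) ∧ cold(item2) → bird(c)]; r4 [flies(item2) ∧ visible(item2) → signed(c)]; r13 [wooden(c) ∧ hot(item2) → large(item2)]. Adds bird(c), signed(c), large(item2).
Round 2: r5 [bird(c) ∧ flies(item2) → stale(c)]; r9 [large(item2) → green(pingu)]. Adds stale(c), green(pingu).
Round 3: r8 [green(pingu) → red(c)]; r11 [green(pingu) → swims(item2)]; r12 [stale(c) ∧ signed(c) → active(pingu)]. Adds red(c), swims(item2), active(pingu).
Round 4: r2 [swims(item2) ∧ active(pingu) → metal(pingu)]. Adds metal(pingu).
metal(pingu) first appears in round 4.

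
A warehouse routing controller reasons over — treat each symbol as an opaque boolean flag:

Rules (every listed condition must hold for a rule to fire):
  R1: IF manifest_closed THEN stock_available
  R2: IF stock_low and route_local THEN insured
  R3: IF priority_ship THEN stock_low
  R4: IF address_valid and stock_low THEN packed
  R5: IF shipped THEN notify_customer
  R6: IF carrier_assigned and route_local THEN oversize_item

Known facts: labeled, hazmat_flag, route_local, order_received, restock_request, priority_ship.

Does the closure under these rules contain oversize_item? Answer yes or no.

no

Round 1 fires R3, giving stock_low.
Round 2 fires R2, giving insured.
Fixed point reached. oversize_item is concluded only by R6; R6 needs carrier_assigned (never derived).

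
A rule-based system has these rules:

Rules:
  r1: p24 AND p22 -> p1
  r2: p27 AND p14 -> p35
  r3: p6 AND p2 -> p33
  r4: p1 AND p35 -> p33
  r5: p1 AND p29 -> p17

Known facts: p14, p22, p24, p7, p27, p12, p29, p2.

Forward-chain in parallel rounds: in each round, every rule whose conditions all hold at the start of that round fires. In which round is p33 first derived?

Round 1: r1 [p24 AND p22 -> p1]; r2 [p27 AND p14 -> p35]. Adds p1, p35.
Round 2: r4 [p1 AND p35 -> p33]; r5 [p1 AND p29 -> p17]. Adds p33, p17.
p33 first appears in round 2.

2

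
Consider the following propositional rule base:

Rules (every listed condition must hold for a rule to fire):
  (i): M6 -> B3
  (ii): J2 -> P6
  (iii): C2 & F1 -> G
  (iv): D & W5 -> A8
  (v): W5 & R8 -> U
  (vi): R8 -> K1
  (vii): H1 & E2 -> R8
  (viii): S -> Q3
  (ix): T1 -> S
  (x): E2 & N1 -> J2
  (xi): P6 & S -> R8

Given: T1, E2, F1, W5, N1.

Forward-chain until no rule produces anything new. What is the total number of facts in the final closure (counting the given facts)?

12

Round 1: (ix) [T1 -> S]; (x) [E2 & N1 -> J2]. Adds S, J2.
Round 2: (ii) [J2 -> P6]; (viii) [S -> Q3]. Adds P6, Q3.
Round 3: (xi) [P6 & S -> R8]. Adds R8.
Round 4: (v) [W5 & R8 -> U]; (vi) [R8 -> K1]. Adds U, K1.
Closure: {E2, F1, J2, K1, N1, P6, Q3, R8, S, T1, U, W5} — 12 facts.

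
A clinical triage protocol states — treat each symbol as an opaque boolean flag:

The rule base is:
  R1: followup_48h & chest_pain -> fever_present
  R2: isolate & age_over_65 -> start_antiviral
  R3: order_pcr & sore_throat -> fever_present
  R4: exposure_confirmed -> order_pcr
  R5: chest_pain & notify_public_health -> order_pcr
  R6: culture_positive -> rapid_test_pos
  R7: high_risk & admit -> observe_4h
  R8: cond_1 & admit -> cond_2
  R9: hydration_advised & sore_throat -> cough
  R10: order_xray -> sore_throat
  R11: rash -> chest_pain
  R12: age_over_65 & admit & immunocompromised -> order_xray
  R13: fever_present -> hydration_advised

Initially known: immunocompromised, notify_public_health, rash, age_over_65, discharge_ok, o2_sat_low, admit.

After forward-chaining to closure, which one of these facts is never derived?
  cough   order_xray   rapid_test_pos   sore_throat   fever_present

rapid_test_pos

[1] R11 [rash -> chest_pain]; R12 [age_over_65 & admit & immunocompromised -> order_xray]. ⇒ new: chest_pain, order_xray.
[2] R5 [chest_pain & notify_public_health -> order_pcr]; R10 [order_xray -> sore_throat]. ⇒ new: order_pcr, sore_throat.
[3] R3 [order_pcr & sore_throat -> fever_present]. ⇒ new: fever_present.
[4] R13 [fever_present -> hydration_advised]. ⇒ new: hydration_advised.
[5] R9 [hydration_advised & sore_throat -> cough]. ⇒ new: cough.
Derived: cough (round 5), sore_throat (round 2), fever_present (round 3), order_xray (round 1). rapid_test_pos never appears in any round.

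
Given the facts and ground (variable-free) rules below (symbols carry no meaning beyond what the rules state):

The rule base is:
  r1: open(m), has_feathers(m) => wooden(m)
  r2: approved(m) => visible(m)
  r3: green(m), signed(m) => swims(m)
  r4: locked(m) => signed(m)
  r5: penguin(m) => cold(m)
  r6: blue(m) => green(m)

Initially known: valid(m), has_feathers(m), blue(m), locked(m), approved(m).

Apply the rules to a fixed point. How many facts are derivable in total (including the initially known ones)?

Round 1: r2 [approved(m) => visible(m)]; r4 [locked(m) => signed(m)]; r6 [blue(m) => green(m)]. New: visible(m), signed(m), green(m).
Round 2: r3 [green(m), signed(m) => swims(m)]. New: swims(m).
Closure: {approved(m), blue(m), green(m), has_feathers(m), locked(m), signed(m), swims(m), valid(m), visible(m)} — 9 facts.

9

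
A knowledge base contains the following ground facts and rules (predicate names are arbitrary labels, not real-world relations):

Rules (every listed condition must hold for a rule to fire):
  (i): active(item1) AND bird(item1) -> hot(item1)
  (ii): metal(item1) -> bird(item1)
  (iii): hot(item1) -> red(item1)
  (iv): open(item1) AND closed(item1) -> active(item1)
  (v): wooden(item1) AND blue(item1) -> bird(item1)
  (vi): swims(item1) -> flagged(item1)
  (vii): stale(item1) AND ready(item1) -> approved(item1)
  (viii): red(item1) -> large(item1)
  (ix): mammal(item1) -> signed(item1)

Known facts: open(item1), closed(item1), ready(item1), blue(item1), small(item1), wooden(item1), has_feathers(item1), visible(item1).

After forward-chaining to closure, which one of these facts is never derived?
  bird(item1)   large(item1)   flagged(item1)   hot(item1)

flagged(item1)

Round 1 fires (iv), (v), giving active(item1), bird(item1).
Round 2 fires (i), giving hot(item1).
Round 3 fires (iii), giving red(item1).
Round 4 fires (viii), giving large(item1).
Derived: hot(item1) (round 2), bird(item1) (round 1), large(item1) (round 4). flagged(item1) never appears in any round.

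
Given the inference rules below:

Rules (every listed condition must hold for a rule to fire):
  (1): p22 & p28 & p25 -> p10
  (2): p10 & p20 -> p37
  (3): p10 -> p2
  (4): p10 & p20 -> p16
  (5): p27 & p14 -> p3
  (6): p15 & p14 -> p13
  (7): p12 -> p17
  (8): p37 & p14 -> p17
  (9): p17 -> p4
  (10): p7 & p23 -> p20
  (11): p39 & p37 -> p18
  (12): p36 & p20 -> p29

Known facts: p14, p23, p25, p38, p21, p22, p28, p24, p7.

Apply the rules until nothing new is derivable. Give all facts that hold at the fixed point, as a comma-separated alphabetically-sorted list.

Round 1 — (1), (10), derive p10, p20.
Round 2 — (2), (3), (4), derive p37, p2, p16.
Round 3 — (8), derive p17.
Round 4 — (9), derive p4.

p10, p14, p16, p17, p2, p20, p21, p22, p23, p24, p25, p28, p37, p38, p4, p7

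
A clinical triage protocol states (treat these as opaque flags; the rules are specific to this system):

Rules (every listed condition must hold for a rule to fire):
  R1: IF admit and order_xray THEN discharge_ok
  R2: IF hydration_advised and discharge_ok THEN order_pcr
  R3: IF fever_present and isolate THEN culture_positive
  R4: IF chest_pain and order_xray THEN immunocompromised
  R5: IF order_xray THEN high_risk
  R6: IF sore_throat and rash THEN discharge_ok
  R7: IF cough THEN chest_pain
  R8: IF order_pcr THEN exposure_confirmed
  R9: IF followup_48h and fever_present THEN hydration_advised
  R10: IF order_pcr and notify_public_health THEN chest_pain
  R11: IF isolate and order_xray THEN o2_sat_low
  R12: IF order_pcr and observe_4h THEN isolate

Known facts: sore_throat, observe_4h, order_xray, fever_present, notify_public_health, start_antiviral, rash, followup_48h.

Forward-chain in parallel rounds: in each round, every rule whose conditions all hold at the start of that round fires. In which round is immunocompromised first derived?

4

Round 1 fires R5, R6, R9, giving high_risk, discharge_ok, hydration_advised.
Round 2 fires R2, giving order_pcr.
Round 3 fires R8, R10, R12, giving exposure_confirmed, chest_pain, isolate.
Round 4 fires R3, R4, R11, giving culture_positive, immunocompromised, o2_sat_low.
immunocompromised first appears in round 4.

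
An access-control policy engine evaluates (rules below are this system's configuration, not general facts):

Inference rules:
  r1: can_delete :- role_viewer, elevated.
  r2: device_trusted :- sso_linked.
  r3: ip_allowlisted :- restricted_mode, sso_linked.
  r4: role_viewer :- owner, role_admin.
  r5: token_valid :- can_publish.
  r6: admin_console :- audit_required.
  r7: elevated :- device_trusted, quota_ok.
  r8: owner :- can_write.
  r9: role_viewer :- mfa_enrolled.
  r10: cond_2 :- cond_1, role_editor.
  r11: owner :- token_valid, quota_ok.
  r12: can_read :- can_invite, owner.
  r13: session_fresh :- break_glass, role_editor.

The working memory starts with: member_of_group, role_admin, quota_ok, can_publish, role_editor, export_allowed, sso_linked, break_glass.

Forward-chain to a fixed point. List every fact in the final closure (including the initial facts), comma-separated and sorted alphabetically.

break_glass, can_delete, can_publish, device_trusted, elevated, export_allowed, member_of_group, owner, quota_ok, role_admin, role_editor, role_viewer, session_fresh, sso_linked, token_valid

Round 1: r2 [device_trusted :- sso_linked.]; r5 [token_valid :- can_publish.]; r13 [session_fresh :- break_glass, role_editor.]. New: device_trusted, token_valid, session_fresh.
Round 2: r7 [elevated :- device_trusted, quota_ok.]; r11 [owner :- token_valid, quota_ok.]. New: elevated, owner.
Round 3: r4 [role_viewer :- owner, role_admin.]. New: role_viewer.
Round 4: r1 [can_delete :- role_viewer, elevated.]. New: can_delete.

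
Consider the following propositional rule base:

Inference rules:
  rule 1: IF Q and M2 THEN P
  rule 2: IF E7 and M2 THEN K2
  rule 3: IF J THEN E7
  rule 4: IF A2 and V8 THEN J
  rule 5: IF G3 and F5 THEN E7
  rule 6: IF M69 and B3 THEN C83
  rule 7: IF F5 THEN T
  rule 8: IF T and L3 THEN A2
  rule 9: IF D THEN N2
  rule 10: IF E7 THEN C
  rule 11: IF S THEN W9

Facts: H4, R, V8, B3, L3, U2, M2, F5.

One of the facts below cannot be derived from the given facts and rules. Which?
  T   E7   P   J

Round 1 — rule 7, derive T.
Round 2 — rule 8, derive A2.
Round 3 — rule 4, derive J.
Round 4 — rule 3, derive E7.
Round 5 — rule 2, rule 10, derive K2, C.
Derived: T (round 1), J (round 3), E7 (round 4). P never appears in any round.

P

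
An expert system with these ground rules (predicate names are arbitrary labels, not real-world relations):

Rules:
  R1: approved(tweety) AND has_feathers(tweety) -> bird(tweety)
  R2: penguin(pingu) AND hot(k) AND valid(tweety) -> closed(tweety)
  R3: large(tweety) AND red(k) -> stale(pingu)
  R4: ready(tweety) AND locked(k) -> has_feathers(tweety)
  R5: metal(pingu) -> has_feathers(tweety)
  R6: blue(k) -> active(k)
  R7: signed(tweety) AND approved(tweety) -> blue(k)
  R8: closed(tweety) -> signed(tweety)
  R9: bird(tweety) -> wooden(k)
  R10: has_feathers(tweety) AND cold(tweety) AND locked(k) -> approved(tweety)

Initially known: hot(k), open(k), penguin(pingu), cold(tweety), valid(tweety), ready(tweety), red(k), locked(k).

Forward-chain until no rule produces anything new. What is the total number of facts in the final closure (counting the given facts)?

16

Round 1: R2 [penguin(pingu) AND hot(k) AND valid(tweety) -> closed(tweety)]; R4 [ready(tweety) AND locked(k) -> has_feathers(tweety)]. Adds closed(tweety), has_feathers(tweety).
Round 2: R8 [closed(tweety) -> signed(tweety)]; R10 [has_feathers(tweety) AND cold(tweety) AND locked(k) -> approved(tweety)]. Adds signed(tweety), approved(tweety).
Round 3: R1 [approved(tweety) AND has_feathers(tweety) -> bird(tweety)]; R7 [signed(tweety) AND approved(tweety) -> blue(k)]. Adds bird(tweety), blue(k).
Round 4: R6 [blue(k) -> active(k)]; R9 [bird(tweety) -> wooden(k)]. Adds active(k), wooden(k).
Closure: {active(k), approved(tweety), bird(tweety), blue(k), closed(tweety), cold(tweety), has_feathers(tweety), hot(k), locked(k), open(k), penguin(pingu), ready(tweety), red(k), signed(tweety), valid(tweety), wooden(k)} — 16 facts.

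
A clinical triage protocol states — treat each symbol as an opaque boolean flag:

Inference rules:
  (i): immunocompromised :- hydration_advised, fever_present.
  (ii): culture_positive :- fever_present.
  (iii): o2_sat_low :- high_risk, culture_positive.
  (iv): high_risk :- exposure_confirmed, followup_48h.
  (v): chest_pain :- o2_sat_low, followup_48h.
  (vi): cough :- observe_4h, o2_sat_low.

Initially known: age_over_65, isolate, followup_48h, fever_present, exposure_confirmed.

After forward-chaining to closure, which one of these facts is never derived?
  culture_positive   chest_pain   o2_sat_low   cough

Round 1 — (ii), (iv), derive culture_positive, high_risk.
Round 2 — (iii), derive o2_sat_low.
Round 3 — (v), derive chest_pain.
Derived: culture_positive (round 1), o2_sat_low (round 2), chest_pain (round 3). cough never appears in any round.

cough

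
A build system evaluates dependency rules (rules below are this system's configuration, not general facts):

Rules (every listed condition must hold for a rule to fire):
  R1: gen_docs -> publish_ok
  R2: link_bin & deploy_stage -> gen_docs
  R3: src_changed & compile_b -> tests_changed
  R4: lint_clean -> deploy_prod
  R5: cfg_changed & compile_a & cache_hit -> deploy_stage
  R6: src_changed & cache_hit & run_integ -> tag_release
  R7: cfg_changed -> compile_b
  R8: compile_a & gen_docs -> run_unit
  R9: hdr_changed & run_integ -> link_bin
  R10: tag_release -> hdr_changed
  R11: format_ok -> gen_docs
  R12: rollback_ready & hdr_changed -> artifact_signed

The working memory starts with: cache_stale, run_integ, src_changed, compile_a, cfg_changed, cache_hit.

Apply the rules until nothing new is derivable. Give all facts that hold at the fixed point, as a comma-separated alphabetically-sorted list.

cache_hit, cache_stale, cfg_changed, compile_a, compile_b, deploy_stage, gen_docs, hdr_changed, link_bin, publish_ok, run_integ, run_unit, src_changed, tag_release, tests_changed

Round 1: R5 [cfg_changed & compile_a & cache_hit -> deploy_stage]; R6 [src_changed & cache_hit & run_integ -> tag_release]; R7 [cfg_changed -> compile_b]. New: deploy_stage, tag_release, compile_b.
Round 2: R3 [src_changed & compile_b -> tests_changed]; R10 [tag_release -> hdr_changed]. New: tests_changed, hdr_changed.
Round 3: R9 [hdr_changed & run_integ -> link_bin]. New: link_bin.
Round 4: R2 [link_bin & deploy_stage -> gen_docs]. New: gen_docs.
Round 5: R1 [gen_docs -> publish_ok]; R8 [compile_a & gen_docs -> run_unit]. New: publish_ok, run_unit.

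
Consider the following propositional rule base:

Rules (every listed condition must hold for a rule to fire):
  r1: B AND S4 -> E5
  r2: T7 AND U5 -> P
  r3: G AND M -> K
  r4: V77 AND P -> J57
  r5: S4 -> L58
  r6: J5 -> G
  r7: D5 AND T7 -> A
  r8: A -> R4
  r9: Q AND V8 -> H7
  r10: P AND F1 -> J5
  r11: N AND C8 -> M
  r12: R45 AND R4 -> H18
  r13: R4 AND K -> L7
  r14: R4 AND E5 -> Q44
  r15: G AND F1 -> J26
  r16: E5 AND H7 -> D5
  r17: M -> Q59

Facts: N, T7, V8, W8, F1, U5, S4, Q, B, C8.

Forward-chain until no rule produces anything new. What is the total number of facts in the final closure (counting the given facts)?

Round 1: r1 [B AND S4 -> E5]; r2 [T7 AND U5 -> P]; r5 [S4 -> L58]; r9 [Q AND V8 -> H7]; r11 [N AND C8 -> M]. Adds E5, P, L58, H7, M.
Round 2: r10 [P AND F1 -> J5]; r16 [E5 AND H7 -> D5]; r17 [M -> Q59]. Adds J5, D5, Q59.
Round 3: r6 [J5 -> G]; r7 [D5 AND T7 -> A]. Adds G, A.
Round 4: r3 [G AND M -> K]; r8 [A -> R4]; r15 [G AND F1 -> J26]. Adds K, R4, J26.
Round 5: r13 [R4 AND K -> L7]; r14 [R4 AND E5 -> Q44]. Adds L7, Q44.
Closure: {A, B, C8, D5, E5, F1, G, H7, J26, J5, K, L58, L7, M, N, P, Q, Q44, Q59, R4, S4, T7, U5, V8, W8} — 25 facts.

25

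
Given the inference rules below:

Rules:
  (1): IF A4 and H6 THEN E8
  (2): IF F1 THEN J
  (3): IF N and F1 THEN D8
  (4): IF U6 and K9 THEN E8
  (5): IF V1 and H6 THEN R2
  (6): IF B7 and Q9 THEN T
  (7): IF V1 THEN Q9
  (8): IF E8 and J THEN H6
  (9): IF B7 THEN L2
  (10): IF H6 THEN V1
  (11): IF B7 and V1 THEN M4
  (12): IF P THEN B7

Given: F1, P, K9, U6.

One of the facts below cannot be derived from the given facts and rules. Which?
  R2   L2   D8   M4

Round 1: (2) [IF F1 THEN J]; (4) [IF U6 and K9 THEN E8]; (12) [IF P THEN B7]. New: J, E8, B7.
Round 2: (8) [IF E8 and J THEN H6]; (9) [IF B7 THEN L2]. New: H6, L2.
Round 3: (10) [IF H6 THEN V1]. New: V1.
Round 4: (5) [IF V1 and H6 THEN R2]; (7) [IF V1 THEN Q9]; (11) [IF B7 and V1 THEN M4]. New: R2, Q9, M4.
Round 5: (6) [IF B7 and Q9 THEN T]. New: T.
Derived: L2 (round 2), R2 (round 4), M4 (round 4). D8 never appears in any round.

D8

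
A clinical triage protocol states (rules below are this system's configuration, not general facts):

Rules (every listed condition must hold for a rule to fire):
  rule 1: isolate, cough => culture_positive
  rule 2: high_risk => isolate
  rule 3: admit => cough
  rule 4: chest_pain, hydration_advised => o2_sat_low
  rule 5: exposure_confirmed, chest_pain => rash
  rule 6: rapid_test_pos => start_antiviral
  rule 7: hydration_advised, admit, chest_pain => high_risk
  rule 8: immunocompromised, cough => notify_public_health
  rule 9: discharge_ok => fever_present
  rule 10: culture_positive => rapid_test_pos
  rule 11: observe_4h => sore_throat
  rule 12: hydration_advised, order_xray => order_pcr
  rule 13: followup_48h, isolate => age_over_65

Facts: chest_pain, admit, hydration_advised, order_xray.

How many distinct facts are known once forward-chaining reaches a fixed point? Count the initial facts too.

Round 1: rule 3 [admit => cough]; rule 4 [chest_pain, hydration_advised => o2_sat_low]; rule 7 [hydration_advised, admit, chest_pain => high_risk]; rule 12 [hydration_advised, order_xray => order_pcr]. Adds cough, o2_sat_low, high_risk, order_pcr.
Round 2: rule 2 [high_risk => isolate]. Adds isolate.
Round 3: rule 1 [isolate, cough => culture_positive]. Adds culture_positive.
Round 4: rule 10 [culture_positive => rapid_test_pos]. Adds rapid_test_pos.
Round 5: rule 6 [rapid_test_pos => start_antiviral]. Adds start_antiviral.
Closure: {admit, chest_pain, cough, culture_positive, high_risk, hydration_advised, isolate, o2_sat_low, order_pcr, order_xray, rapid_test_pos, start_antiviral} — 12 facts.

12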